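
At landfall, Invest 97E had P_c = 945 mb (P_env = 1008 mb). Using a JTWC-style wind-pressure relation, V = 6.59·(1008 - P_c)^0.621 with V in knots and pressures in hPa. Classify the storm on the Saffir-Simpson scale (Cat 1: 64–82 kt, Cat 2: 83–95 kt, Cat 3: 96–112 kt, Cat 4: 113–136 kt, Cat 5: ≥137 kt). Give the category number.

2

ΔP = 1008 − 945 = 63 mb.
V ≈ 6.59 × 63^0.621 = 6.59 × 13.10 ≈ 86 kt.
86 kt falls in the Category 2 band.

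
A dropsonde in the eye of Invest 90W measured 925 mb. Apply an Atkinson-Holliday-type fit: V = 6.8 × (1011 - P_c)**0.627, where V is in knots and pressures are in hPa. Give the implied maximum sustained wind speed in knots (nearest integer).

ΔP = 1011 − 925 = 86 mb.
86^0.627 ≈ 16.328.
V ≈ 6.8 × 16.328 ≈ 111.0 kt.

111 kt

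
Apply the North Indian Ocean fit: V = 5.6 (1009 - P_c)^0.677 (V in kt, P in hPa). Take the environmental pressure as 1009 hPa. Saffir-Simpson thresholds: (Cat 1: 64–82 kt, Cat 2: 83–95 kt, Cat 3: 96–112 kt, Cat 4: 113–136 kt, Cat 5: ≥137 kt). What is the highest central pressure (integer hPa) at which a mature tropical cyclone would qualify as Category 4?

924 hPa

Category 4 begins at V = 113 kt.
Required ΔP = (113/5.6)^(1/0.677) = 20.179^1.477 ≈ 84.62 hPa.
P_c ≤ 1009 − 84.62 = 924.38, so the highest integer P_c is 924 hPa.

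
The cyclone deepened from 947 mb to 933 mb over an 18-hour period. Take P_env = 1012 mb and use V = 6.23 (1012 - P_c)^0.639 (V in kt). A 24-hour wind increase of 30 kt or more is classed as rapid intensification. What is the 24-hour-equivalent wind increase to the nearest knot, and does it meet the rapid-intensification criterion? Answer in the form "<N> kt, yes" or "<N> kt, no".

16 kt, no

V₁: ΔP = 65, V ≈ 6.23 × 65^0.639 ≈ 89.73 kt.
V₂: ΔP = 79, V ≈ 6.23 × 79^0.639 ≈ 101.64 kt.
ΔV over 18 h = 11.91 kt → 24 h equivalent = 11.91 × 24/18 ≈ 15.88 kt.
16 kt < 30 kt ⇒ not rapid intensification.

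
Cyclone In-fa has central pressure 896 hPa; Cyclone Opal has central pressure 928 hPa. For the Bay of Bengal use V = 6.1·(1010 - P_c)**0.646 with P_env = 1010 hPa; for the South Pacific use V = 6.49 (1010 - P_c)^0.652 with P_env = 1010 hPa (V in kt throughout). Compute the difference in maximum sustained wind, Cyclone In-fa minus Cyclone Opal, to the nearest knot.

Cyclone In-fa: ΔP = 114; V ≈ 6.1 × 114^0.646 ≈ 130.04 kt.
Cyclone Opal: ΔP = 82; V ≈ 6.49 × 82^0.652 ≈ 114.83 kt.
Difference ≈ 130.04 − 114.83 = 15.21 → 15 kt.

15 kt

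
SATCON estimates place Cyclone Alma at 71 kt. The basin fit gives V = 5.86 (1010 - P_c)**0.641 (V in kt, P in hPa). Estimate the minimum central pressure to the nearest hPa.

961 hPa

ΔP = (V / 5.86)^(1/0.641) = (71/5.86)^1.560.
71/5.86 = 12.116; 12.116^1.560 ≈ 48.99 hPa.
P_c = 1010 − 48.99 = 961.01 ≈ 961 hPa.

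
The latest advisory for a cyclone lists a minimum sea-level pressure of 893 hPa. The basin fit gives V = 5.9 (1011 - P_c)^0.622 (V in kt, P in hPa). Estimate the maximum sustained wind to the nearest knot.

ΔP = 1011 − 893 = 118 hPa.
118^0.622 ≈ 19.441.
V ≈ 5.9 × 19.441 ≈ 114.7 kt.

115 kt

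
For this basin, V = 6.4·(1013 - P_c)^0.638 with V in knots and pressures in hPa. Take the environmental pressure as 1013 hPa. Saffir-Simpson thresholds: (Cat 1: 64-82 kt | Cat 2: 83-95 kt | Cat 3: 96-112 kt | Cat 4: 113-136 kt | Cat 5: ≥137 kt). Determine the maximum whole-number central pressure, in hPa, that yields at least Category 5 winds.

891 hPa

Category 5 begins at V = 137 kt.
Required ΔP = (137/6.4)^(1/0.638) = 21.406^1.567 ≈ 121.76 hPa.
P_c ≤ 1013 − 121.76 = 891.24, so the highest integer P_c is 891 hPa.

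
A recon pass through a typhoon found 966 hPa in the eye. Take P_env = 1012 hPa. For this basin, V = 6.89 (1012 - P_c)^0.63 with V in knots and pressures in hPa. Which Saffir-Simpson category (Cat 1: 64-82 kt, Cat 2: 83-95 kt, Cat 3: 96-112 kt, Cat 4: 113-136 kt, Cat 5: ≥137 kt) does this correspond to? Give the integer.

ΔP = 1012 − 966 = 46 hPa.
V ≈ 6.89 × 46^0.63 = 6.89 × 11.16 ≈ 77 kt.
77 kt falls in the Category 1 band.

1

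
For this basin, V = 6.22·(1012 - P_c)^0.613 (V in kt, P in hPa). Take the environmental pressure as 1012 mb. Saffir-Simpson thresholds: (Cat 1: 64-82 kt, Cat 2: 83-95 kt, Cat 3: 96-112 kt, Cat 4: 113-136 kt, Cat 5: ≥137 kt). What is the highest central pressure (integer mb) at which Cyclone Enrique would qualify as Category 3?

925 mb

Category 3 begins at V = 96 kt.
Required ΔP = (96/6.22)^(1/0.613) = 15.434^1.631 ≈ 86.85 mb.
P_c ≤ 1012 − 86.85 = 925.15, so the highest integer P_c is 925 mb.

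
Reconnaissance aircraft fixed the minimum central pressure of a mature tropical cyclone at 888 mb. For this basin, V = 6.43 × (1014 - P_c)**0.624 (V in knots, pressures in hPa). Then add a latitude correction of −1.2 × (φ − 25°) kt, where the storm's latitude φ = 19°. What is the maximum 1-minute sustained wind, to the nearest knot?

ΔP = 1014 − 888 = 126 mb.
126^0.624 ≈ 20.447.
V ≈ 6.43 × 20.447 ≈ 131.5 kt.
Latitude correction: −1.2 × (19 − 25) = 7.2 kt.
Corrected V ≈ 138.7 kt → 139 kt.

139 kt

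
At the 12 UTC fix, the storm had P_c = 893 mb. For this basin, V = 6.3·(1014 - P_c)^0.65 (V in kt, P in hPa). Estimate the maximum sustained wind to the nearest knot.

142 kt

ΔP = 1014 − 893 = 121 mb.
121^0.65 ≈ 22.585.
V ≈ 6.3 × 22.585 ≈ 142.3 kt.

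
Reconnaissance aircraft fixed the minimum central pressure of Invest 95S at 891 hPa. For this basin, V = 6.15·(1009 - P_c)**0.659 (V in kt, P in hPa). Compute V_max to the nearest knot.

143 kt

ΔP = 1009 − 891 = 118 hPa.
118^0.659 ≈ 23.194.
V ≈ 6.15 × 23.194 ≈ 142.6 kt.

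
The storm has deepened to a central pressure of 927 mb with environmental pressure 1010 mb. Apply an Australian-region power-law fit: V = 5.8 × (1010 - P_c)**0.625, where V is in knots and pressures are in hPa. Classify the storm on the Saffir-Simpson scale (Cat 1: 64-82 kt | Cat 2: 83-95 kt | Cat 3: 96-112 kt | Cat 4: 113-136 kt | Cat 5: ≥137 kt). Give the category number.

2

ΔP = 1010 − 927 = 83 mb.
V ≈ 5.8 × 83^0.625 = 5.8 × 15.83 ≈ 92 kt.
92 kt falls in the Category 2 band.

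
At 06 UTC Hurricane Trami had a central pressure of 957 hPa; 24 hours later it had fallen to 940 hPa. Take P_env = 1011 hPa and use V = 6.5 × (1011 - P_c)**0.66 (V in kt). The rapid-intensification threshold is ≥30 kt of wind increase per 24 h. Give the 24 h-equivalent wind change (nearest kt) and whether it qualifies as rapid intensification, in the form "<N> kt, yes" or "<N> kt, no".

V₁: ΔP = 54, V ≈ 6.5 × 54^0.66 ≈ 90.43 kt.
V₂: ΔP = 71, V ≈ 6.5 × 71^0.66 ≈ 108.33 kt.
ΔV over 24 h = 17.90 kt → 24 h equivalent = 17.90 × 24/24 ≈ 17.90 kt.
18 kt < 30 kt ⇒ not rapid intensification.

18 kt, no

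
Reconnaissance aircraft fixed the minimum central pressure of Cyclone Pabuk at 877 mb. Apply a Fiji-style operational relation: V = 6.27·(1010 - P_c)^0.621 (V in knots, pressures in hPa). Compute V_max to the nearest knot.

131 kt

ΔP = 1010 − 877 = 133 mb.
133^0.621 ≈ 20.841.
V ≈ 6.27 × 20.841 ≈ 130.7 kt.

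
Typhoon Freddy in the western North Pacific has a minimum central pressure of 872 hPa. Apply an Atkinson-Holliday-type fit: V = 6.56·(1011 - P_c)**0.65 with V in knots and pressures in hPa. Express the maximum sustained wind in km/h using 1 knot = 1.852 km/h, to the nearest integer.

300 km/h

ΔP = 1011 − 872 = 139 hPa.
V ≈ 6.56 × 139^0.65 = 6.56 × 24.715 ≈ 162.130 kt.
162.130 × 1.852 ≈ 300.26 km/h → 300 km/h.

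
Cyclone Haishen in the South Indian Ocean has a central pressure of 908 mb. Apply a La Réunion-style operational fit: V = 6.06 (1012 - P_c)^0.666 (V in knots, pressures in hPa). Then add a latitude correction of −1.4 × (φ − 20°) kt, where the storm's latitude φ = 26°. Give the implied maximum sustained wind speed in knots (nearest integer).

ΔP = 1012 − 908 = 104 mb.
104^0.666 ≈ 22.047.
V ≈ 6.06 × 22.047 ≈ 133.6 kt.
Latitude correction: −1.4 × (26 − 20) = -8.4 kt.
Corrected V ≈ 125.2 kt → 125 kt.

125 kt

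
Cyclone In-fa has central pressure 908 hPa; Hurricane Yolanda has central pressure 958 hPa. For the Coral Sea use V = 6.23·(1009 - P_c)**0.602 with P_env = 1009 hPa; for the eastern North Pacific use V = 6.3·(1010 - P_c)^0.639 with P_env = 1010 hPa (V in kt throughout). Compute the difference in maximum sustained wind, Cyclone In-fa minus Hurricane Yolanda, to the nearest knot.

22 kt

Cyclone In-fa: ΔP = 101; V ≈ 6.23 × 101^0.602 ≈ 100.25 kt.
Hurricane Yolanda: ΔP = 52; V ≈ 6.3 × 52^0.639 ≈ 78.68 kt.
Difference ≈ 100.25 − 78.68 = 21.57 → 22 kt.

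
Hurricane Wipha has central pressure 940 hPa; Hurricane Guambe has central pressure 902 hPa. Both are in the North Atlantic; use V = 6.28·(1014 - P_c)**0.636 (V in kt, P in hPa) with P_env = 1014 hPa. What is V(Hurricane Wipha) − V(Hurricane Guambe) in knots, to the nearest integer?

-29 kt

Hurricane Wipha: ΔP = 74; V ≈ 6.28 × 74^0.636 ≈ 97.00 kt.
Hurricane Guambe: ΔP = 112; V ≈ 6.28 × 112^0.636 ≈ 126.26 kt.
Difference ≈ 97.00 − 126.26 = -29.26 → -29 kt.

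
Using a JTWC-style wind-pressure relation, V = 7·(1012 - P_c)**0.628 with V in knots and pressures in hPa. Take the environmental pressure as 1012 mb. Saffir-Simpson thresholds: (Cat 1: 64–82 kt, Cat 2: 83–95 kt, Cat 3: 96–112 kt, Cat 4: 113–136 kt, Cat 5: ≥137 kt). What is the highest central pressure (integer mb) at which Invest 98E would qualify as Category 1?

978 mb

Category 1 begins at V = 64 kt.
Required ΔP = (64/7)^(1/0.628) = 9.143^1.592 ≈ 33.91 mb.
P_c ≤ 1012 − 33.91 = 978.09, so the highest integer P_c is 978 mb.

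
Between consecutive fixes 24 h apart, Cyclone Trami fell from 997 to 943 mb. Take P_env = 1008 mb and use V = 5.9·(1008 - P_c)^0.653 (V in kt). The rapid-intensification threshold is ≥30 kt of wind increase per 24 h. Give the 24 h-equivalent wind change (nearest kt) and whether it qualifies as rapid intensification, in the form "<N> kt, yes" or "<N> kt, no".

V₁: ΔP = 11, V ≈ 5.9 × 11^0.653 ≈ 28.24 kt.
V₂: ΔP = 65, V ≈ 5.9 × 65^0.653 ≈ 90.09 kt.
ΔV over 24 h = 61.85 kt → 24 h equivalent = 61.85 × 24/24 ≈ 61.85 kt.
62 kt ≥ 30 kt ⇒ rapid intensification.

62 kt, yes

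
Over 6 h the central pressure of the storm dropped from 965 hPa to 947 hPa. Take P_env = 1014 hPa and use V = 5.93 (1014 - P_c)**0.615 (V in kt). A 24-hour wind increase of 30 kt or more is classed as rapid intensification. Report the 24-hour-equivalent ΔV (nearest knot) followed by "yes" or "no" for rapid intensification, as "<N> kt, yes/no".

V₁: ΔP = 49, V ≈ 5.93 × 49^0.615 ≈ 64.94 kt.
V₂: ΔP = 67, V ≈ 5.93 × 67^0.615 ≈ 78.72 kt.
ΔV over 6 h = 13.78 kt → 24 h equivalent = 13.78 × 24/6 ≈ 55.12 kt.
55 kt ≥ 30 kt ⇒ rapid intensification.

55 kt, yes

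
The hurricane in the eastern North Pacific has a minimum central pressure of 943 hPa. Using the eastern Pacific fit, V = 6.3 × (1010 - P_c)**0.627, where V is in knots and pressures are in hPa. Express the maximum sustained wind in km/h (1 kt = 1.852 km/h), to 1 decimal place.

162.9 km/h

ΔP = 1010 − 943 = 67 hPa.
V ≈ 6.3 × 67^0.627 = 6.3 × 13.962 ≈ 87.961 kt.
87.961 × 1.852 ≈ 162.90 km/h → 162.9 km/h.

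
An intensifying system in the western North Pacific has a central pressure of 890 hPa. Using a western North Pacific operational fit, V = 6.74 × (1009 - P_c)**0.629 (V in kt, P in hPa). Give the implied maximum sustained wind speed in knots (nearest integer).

ΔP = 1009 − 890 = 119 hPa.
119^0.629 ≈ 20.208.
V ≈ 6.74 × 20.208 ≈ 136.2 kt.

136 kt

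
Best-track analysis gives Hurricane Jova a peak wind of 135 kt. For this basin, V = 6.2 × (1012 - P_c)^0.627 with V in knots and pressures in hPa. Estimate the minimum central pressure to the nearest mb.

876 mb

ΔP = (V / 6.2)^(1/0.627) = (135/6.2)^1.595.
135/6.2 = 21.774; 21.774^1.595 ≈ 136.11 mb.
P_c = 1012 − 136.11 = 875.89 ≈ 876 mb.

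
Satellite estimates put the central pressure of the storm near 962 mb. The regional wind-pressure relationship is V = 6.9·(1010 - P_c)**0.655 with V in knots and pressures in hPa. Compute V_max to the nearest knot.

87 kt

ΔP = 1010 − 962 = 48 mb.
48^0.655 ≈ 12.624.
V ≈ 6.9 × 12.624 ≈ 87.1 kt.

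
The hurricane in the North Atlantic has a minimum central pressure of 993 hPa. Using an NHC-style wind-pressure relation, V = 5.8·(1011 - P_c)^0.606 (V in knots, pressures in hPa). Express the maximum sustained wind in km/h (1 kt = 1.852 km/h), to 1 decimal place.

ΔP = 1011 − 993 = 18 hPa.
V ≈ 5.8 × 18^0.606 = 5.8 × 5.764 ≈ 33.429 kt.
33.429 × 1.852 ≈ 61.91 km/h → 61.9 km/h.

61.9 km/h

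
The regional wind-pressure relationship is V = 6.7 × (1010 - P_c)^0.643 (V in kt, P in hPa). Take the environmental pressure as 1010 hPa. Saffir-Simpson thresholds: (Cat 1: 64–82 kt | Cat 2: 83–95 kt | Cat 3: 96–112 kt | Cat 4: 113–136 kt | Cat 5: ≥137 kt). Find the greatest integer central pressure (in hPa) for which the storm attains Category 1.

976 hPa

Category 1 begins at V = 64 kt.
Required ΔP = (64/6.7)^(1/0.643) = 9.552^1.555 ≈ 33.44 hPa.
P_c ≤ 1010 − 33.44 = 976.56, so the highest integer P_c is 976 hPa.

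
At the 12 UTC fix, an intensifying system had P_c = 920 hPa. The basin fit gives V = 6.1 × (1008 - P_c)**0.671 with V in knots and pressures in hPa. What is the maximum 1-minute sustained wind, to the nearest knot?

123 kt

ΔP = 1008 − 920 = 88 hPa.
88^0.671 ≈ 20.172.
V ≈ 6.1 × 20.172 ≈ 123.0 kt.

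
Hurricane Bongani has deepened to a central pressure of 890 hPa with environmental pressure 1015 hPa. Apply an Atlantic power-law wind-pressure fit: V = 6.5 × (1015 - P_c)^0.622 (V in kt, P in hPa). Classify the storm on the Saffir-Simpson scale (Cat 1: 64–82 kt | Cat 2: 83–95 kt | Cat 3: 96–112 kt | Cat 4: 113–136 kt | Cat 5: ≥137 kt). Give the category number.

4

ΔP = 1015 − 890 = 125 hPa.
V ≈ 6.5 × 125^0.622 = 6.5 × 20.15 ≈ 131 kt.
131 kt falls in the Category 4 band.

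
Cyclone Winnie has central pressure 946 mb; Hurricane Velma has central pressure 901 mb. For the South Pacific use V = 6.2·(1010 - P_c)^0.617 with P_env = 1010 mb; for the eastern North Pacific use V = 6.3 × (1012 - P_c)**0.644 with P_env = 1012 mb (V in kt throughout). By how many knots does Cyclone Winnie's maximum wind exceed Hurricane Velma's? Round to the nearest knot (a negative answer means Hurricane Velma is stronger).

-50 kt

Cyclone Winnie: ΔP = 64; V ≈ 6.2 × 64^0.617 ≈ 80.69 kt.
Hurricane Velma: ΔP = 111; V ≈ 6.3 × 111^0.644 ≈ 130.78 kt.
Difference ≈ 80.69 − 130.78 = -50.09 → -50 kt.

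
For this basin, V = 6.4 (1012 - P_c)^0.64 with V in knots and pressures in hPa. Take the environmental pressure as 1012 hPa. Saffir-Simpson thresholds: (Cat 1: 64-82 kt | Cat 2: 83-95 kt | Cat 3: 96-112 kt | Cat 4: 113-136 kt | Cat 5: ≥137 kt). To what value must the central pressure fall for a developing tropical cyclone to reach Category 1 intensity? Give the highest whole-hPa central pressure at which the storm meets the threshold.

975 hPa

Category 1 begins at V = 64 kt.
Required ΔP = (64/6.4)^(1/0.64) = 10.000^1.562 ≈ 36.52 hPa.
P_c ≤ 1012 − 36.52 = 975.48, so the highest integer P_c is 975 hPa.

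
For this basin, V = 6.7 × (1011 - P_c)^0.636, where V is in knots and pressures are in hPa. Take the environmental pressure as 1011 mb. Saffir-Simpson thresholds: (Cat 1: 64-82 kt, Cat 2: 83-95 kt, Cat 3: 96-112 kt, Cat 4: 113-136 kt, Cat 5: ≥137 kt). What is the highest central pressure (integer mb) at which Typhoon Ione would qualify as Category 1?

976 mb

Category 1 begins at V = 64 kt.
Required ΔP = (64/6.7)^(1/0.636) = 9.552^1.572 ≈ 34.76 mb.
P_c ≤ 1011 − 34.76 = 976.24, so the highest integer P_c is 976 mb.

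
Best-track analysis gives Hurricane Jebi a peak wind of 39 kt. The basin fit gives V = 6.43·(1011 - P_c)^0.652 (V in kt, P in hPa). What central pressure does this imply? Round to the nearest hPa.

ΔP = (V / 6.43)^(1/0.652) = (39/6.43)^1.534.
39/6.43 = 6.065; 6.065^1.534 ≈ 15.87 hPa.
P_c = 1011 − 15.87 = 995.13 ≈ 995 hPa.

995 hPa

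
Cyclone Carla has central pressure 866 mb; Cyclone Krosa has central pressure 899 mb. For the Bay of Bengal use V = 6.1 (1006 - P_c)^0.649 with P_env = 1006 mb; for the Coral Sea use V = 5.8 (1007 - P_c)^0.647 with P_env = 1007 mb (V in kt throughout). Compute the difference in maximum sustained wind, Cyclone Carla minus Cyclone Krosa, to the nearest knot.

31 kt

Cyclone Carla: ΔP = 140; V ≈ 6.1 × 140^0.649 ≈ 150.72 kt.
Cyclone Krosa: ΔP = 108; V ≈ 5.8 × 108^0.647 ≈ 119.96 kt.
Difference ≈ 150.72 − 119.96 = 30.76 → 31 kt.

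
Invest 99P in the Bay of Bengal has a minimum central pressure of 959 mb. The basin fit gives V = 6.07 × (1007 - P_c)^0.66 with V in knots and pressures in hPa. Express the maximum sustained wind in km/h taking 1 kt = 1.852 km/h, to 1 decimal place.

ΔP = 1007 − 959 = 48 mb.
V ≈ 6.07 × 48^0.66 = 6.07 × 12.871 ≈ 78.128 kt.
78.128 × 1.852 ≈ 144.69 km/h → 144.7 km/h.

144.7 km/h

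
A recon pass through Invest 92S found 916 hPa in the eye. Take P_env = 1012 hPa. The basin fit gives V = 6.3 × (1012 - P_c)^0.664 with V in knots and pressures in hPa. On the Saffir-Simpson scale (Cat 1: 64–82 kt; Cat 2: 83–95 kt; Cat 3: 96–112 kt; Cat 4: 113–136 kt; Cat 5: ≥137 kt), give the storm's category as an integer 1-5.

ΔP = 1012 − 916 = 96 hPa.
V ≈ 6.3 × 96^0.664 = 6.3 × 20.71 ≈ 130 kt.
130 kt falls in the Category 4 band.

4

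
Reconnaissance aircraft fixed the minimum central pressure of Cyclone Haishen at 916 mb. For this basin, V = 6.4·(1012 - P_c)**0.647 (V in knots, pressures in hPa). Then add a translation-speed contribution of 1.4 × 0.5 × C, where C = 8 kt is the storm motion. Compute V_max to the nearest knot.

128 kt

ΔP = 1012 − 916 = 96 mb.
96^0.647 ≈ 19.166.
V ≈ 6.4 × 19.166 ≈ 122.7 kt.
Translation term: 1.4 × 0.5 × 8 = 5.6 kt.
Corrected V ≈ 128.3 kt → 128 kt.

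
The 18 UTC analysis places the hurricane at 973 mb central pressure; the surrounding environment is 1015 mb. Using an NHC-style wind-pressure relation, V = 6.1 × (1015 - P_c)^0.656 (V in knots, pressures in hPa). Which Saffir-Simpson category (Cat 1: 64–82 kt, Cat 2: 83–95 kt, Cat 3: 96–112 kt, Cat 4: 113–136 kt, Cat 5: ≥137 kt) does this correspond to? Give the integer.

ΔP = 1015 − 973 = 42 mb.
V ≈ 6.1 × 42^0.656 = 6.1 × 11.61 ≈ 71 kt.
71 kt falls in the Category 1 band.

1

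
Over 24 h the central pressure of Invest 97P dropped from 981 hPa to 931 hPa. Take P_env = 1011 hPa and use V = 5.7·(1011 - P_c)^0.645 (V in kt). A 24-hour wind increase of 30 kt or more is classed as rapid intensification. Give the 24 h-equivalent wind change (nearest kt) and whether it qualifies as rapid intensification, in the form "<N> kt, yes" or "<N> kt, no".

V₁: ΔP = 30, V ≈ 5.7 × 30^0.645 ≈ 51.12 kt.
V₂: ΔP = 80, V ≈ 5.7 × 80^0.645 ≈ 96.24 kt.
ΔV over 24 h = 45.12 kt → 24 h equivalent = 45.12 × 24/24 ≈ 45.12 kt.
45 kt ≥ 30 kt ⇒ rapid intensification.

45 kt, yes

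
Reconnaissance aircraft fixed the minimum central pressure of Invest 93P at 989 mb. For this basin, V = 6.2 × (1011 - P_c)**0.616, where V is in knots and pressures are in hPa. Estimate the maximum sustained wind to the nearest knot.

42 kt

ΔP = 1011 − 989 = 22 mb.
22^0.616 ≈ 6.713.
V ≈ 6.2 × 6.713 ≈ 41.6 kt.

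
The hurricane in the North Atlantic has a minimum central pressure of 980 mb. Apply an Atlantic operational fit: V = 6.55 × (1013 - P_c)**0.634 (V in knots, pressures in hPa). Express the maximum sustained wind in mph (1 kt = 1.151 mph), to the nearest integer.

ΔP = 1013 − 980 = 33 mb.
V ≈ 6.55 × 33^0.634 = 6.55 × 9.178 ≈ 60.114 kt.
60.114 × 1.151 ≈ 69.19 mph → 69 mph.

69 mph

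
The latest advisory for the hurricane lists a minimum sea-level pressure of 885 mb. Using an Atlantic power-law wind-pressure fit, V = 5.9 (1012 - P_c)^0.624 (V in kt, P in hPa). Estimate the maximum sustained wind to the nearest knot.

ΔP = 1012 − 885 = 127 mb.
127^0.624 ≈ 20.548.
V ≈ 5.9 × 20.548 ≈ 121.2 kt.

121 kt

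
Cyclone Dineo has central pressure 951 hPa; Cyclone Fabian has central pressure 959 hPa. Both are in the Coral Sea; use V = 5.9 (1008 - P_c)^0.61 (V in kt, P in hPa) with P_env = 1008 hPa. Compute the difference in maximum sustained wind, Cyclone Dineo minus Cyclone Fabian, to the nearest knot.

Cyclone Dineo: ΔP = 57; V ≈ 5.9 × 57^0.61 ≈ 69.49 kt.
Cyclone Fabian: ΔP = 49; V ≈ 5.9 × 49^0.61 ≈ 63.37 kt.
Difference ≈ 69.49 − 63.37 = 6.12 → 6 kt.

6 kt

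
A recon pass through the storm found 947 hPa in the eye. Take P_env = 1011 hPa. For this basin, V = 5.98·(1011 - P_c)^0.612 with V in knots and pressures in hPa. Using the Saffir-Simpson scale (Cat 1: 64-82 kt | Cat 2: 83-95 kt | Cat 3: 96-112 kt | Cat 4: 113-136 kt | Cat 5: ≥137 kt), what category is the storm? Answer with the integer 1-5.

1

ΔP = 1011 − 947 = 64 hPa.
V ≈ 5.98 × 64^0.612 = 5.98 × 12.75 ≈ 76 kt.
76 kt falls in the Category 1 band.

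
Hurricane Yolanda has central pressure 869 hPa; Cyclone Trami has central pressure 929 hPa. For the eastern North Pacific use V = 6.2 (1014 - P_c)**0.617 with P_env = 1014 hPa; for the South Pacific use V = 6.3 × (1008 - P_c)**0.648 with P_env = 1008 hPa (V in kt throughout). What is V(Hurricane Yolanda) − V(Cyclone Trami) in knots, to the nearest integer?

27 kt

Hurricane Yolanda: ΔP = 145; V ≈ 6.2 × 145^0.617 ≈ 133.65 kt.
Cyclone Trami: ΔP = 79; V ≈ 6.3 × 79^0.648 ≈ 106.91 kt.
Difference ≈ 133.65 − 106.91 = 26.74 → 27 kt.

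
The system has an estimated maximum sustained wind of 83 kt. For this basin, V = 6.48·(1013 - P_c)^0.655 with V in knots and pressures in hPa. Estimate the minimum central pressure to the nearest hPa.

ΔP = (V / 6.48)^(1/0.655) = (83/6.48)^1.527.
83/6.48 = 12.809; 12.809^1.527 ≈ 49.07 hPa.
P_c = 1013 − 49.07 = 963.93 ≈ 964 hPa.

964 hPa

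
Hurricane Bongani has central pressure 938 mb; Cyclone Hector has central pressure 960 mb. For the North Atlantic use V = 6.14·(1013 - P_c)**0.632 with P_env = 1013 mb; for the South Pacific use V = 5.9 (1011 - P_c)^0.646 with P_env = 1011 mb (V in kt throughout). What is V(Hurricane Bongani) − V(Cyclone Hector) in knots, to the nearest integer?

19 kt

Hurricane Bongani: ΔP = 75; V ≈ 6.14 × 75^0.632 ≈ 94.02 kt.
Cyclone Hector: ΔP = 51; V ≈ 5.9 × 51^0.646 ≈ 74.81 kt.
Difference ≈ 94.02 − 74.81 = 19.21 → 19 kt.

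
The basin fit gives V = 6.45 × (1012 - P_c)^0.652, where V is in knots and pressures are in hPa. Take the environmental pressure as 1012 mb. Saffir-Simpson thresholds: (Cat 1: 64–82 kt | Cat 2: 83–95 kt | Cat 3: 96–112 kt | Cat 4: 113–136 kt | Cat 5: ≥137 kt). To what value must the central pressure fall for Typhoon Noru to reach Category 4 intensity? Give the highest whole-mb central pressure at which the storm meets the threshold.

Category 4 begins at V = 113 kt.
Required ΔP = (113/6.45)^(1/0.652) = 17.519^1.534 ≈ 80.77 mb.
P_c ≤ 1012 − 80.77 = 931.23, so the highest integer P_c is 931 mb.

931 mb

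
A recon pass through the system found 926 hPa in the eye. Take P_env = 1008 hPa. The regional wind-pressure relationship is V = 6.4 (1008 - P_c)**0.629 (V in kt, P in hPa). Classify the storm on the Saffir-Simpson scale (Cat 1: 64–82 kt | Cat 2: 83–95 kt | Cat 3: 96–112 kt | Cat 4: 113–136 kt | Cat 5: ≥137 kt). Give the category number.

ΔP = 1008 − 926 = 82 hPa.
V ≈ 6.4 × 82^0.629 = 6.4 × 15.99 ≈ 102 kt.
102 kt falls in the Category 3 band.

3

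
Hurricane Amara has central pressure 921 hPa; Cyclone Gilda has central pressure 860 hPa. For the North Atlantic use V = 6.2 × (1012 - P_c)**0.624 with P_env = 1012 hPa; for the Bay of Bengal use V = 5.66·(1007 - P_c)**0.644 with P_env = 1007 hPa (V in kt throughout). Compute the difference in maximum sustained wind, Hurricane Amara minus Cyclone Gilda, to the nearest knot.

Hurricane Amara: ΔP = 91; V ≈ 6.2 × 91^0.624 ≈ 103.47 kt.
Cyclone Gilda: ΔP = 147; V ≈ 5.66 × 147^0.644 ≈ 140.79 kt.
Difference ≈ 103.47 − 140.79 = -37.32 → -37 kt.

-37 kt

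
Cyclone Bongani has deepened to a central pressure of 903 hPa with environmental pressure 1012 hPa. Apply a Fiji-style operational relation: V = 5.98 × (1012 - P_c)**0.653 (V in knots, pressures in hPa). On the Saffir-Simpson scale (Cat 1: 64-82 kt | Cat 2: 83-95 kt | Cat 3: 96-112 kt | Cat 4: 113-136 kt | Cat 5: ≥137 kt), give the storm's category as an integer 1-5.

4

ΔP = 1012 − 903 = 109 hPa.
V ≈ 5.98 × 109^0.653 = 5.98 × 21.40 ≈ 128 kt.
128 kt falls in the Category 4 band.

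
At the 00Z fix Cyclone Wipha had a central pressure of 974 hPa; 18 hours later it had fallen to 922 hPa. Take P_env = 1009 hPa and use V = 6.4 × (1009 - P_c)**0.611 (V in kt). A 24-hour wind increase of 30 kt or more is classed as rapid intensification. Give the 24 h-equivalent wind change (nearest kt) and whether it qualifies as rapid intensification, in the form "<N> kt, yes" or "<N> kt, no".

56 kt, yes

V₁: ΔP = 35, V ≈ 6.4 × 35^0.611 ≈ 56.18 kt.
V₂: ΔP = 87, V ≈ 6.4 × 87^0.611 ≈ 98.00 kt.
ΔV over 18 h = 41.82 kt → 24 h equivalent = 41.82 × 24/18 ≈ 55.76 kt.
56 kt ≥ 30 kt ⇒ rapid intensification.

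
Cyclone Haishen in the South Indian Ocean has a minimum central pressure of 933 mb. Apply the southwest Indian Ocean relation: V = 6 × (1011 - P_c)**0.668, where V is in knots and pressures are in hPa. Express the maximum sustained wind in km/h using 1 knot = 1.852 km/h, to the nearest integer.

204 km/h

ΔP = 1011 − 933 = 78 mb.
V ≈ 6 × 78^0.668 = 6 × 18.362 ≈ 110.172 kt.
110.172 × 1.852 ≈ 204.04 km/h → 204 km/h.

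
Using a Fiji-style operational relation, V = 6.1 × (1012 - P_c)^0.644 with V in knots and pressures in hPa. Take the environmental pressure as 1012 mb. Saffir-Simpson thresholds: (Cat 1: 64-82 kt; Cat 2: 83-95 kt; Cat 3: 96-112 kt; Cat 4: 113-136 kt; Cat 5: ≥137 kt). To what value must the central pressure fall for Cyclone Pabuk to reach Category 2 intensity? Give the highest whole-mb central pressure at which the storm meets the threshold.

954 mb

Category 2 begins at V = 83 kt.
Required ΔP = (83/6.1)^(1/0.644) = 13.607^1.553 ≈ 57.61 mb.
P_c ≤ 1012 − 57.61 = 954.39, so the highest integer P_c is 954 mb.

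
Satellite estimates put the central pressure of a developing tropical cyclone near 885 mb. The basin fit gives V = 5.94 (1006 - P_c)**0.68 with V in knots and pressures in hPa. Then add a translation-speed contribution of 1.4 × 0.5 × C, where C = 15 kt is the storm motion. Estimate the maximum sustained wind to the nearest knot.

165 kt

ΔP = 1006 − 885 = 121 mb.
121^0.68 ≈ 26.079.
V ≈ 5.94 × 26.079 ≈ 154.9 kt.
Translation term: 1.4 × 0.5 × 15 = 10.5 kt.
Corrected V ≈ 165.4 kt → 165 kt.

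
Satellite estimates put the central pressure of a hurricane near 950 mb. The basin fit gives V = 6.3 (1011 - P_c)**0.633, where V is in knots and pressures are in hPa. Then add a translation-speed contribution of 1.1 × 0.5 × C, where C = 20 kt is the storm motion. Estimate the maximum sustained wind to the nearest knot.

96 kt

ΔP = 1011 − 950 = 61 mb.
61^0.633 ≈ 13.493.
V ≈ 6.3 × 13.493 ≈ 85.0 kt.
Translation term: 1.1 × 0.5 × 20 = 11 kt.
Corrected V ≈ 96 kt → 96 kt.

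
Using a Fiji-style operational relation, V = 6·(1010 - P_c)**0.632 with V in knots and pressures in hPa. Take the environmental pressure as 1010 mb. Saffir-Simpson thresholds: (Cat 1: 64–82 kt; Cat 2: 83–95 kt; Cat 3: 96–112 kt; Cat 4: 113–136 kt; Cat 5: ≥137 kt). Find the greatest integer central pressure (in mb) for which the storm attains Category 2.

946 mb

Category 2 begins at V = 83 kt.
Required ΔP = (83/6)^(1/0.632) = 13.833^1.582 ≈ 63.87 mb.
P_c ≤ 1010 − 63.87 = 946.13, so the highest integer P_c is 946 mb.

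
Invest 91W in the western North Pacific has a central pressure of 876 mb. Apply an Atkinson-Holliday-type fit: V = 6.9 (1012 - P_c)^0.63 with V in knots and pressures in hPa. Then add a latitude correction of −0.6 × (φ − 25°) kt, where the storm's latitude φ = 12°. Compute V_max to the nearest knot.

160 kt

ΔP = 1012 − 876 = 136 mb.
136^0.63 ≈ 22.087.
V ≈ 6.9 × 22.087 ≈ 152.4 kt.
Latitude correction: −0.6 × (12 − 25) = 7.8 kt.
Corrected V ≈ 160.2 kt → 160 kt.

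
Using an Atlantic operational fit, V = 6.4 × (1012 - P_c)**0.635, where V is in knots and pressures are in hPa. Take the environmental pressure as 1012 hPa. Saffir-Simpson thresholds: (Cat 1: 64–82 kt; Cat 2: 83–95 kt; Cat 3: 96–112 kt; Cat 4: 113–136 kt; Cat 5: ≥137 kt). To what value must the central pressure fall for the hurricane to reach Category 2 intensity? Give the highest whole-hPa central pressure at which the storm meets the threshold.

Category 2 begins at V = 83 kt.
Required ΔP = (83/6.4)^(1/0.635) = 12.969^1.575 ≈ 56.57 hPa.
P_c ≤ 1012 − 56.57 = 955.43, so the highest integer P_c is 955 hPa.

955 hPa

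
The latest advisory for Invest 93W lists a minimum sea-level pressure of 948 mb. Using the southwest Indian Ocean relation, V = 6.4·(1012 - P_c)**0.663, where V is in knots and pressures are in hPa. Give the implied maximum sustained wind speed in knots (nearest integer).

ΔP = 1012 − 948 = 64 mb.
64^0.663 ≈ 15.758.
V ≈ 6.4 × 15.758 ≈ 100.9 kt.

101 kt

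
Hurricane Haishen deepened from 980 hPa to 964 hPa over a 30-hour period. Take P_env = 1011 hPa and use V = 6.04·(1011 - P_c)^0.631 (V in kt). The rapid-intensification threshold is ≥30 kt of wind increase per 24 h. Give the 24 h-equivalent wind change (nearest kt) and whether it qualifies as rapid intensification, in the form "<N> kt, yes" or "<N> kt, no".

V₁: ΔP = 31, V ≈ 6.04 × 31^0.631 ≈ 52.73 kt.
V₂: ΔP = 47, V ≈ 6.04 × 47^0.631 ≈ 68.57 kt.
ΔV over 30 h = 15.84 kt → 24 h equivalent = 15.84 × 24/30 ≈ 12.67 kt.
13 kt < 30 kt ⇒ not rapid intensification.

13 kt, no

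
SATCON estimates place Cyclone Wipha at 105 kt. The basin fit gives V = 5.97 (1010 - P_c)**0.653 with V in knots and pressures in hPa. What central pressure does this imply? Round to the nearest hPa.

ΔP = (V / 5.97)^(1/0.653) = (105/5.97)^1.531.
105/5.97 = 17.588; 17.588^1.531 ≈ 80.71 hPa.
P_c = 1010 − 80.71 = 929.29 ≈ 929 hPa.

929 hPa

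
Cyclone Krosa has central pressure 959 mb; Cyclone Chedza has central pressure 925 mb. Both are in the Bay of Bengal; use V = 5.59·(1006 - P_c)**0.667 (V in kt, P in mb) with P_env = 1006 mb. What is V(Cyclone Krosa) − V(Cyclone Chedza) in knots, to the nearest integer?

Cyclone Krosa: ΔP = 47; V ≈ 5.59 × 47^0.667 ≈ 72.90 kt.
Cyclone Chedza: ΔP = 81; V ≈ 5.59 × 81^0.667 ≈ 104.80 kt.
Difference ≈ 72.90 − 104.80 = -31.90 → -32 kt.

-32 kt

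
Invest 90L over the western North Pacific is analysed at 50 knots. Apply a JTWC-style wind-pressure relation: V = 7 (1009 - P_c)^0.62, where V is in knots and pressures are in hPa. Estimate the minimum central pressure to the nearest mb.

ΔP = (V / 7)^(1/0.62) = (50/7)^1.613.
50/7 = 7.143; 7.143^1.613 ≈ 23.83 mb.
P_c = 1009 − 23.83 = 985.17 ≈ 985 mb.

985 mb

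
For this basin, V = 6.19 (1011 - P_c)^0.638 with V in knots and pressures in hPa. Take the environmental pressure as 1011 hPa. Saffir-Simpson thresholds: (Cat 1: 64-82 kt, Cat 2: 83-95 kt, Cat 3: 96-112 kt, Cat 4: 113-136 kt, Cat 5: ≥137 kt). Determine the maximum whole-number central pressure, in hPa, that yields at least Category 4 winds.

Category 4 begins at V = 113 kt.
Required ΔP = (113/6.19)^(1/0.638) = 18.255^1.567 ≈ 94.86 hPa.
P_c ≤ 1011 − 94.86 = 916.14, so the highest integer P_c is 916 hPa.

916 hPa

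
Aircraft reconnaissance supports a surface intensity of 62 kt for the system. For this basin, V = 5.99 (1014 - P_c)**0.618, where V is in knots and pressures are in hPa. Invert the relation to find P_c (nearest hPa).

970 hPa

ΔP = (V / 5.99)^(1/0.618) = (62/5.99)^1.618.
62/5.99 = 10.351; 10.351^1.618 ≈ 43.89 hPa.
P_c = 1014 − 43.89 = 970.11 ≈ 970 hPa.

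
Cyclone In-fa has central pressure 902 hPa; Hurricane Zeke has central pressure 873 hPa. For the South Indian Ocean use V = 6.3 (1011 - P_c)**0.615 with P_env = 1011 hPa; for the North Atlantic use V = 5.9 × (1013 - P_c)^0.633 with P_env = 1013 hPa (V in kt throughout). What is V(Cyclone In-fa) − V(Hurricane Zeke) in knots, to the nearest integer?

-22 kt

Cyclone In-fa: ΔP = 109; V ≈ 6.3 × 109^0.615 ≈ 112.81 kt.
Hurricane Zeke: ΔP = 140; V ≈ 5.9 × 140^0.633 ≈ 134.69 kt.
Difference ≈ 112.81 − 134.69 = -21.88 → -22 kt.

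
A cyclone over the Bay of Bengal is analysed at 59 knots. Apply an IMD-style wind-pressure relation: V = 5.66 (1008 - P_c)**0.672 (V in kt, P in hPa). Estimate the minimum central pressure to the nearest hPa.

975 hPa

ΔP = (V / 5.66)^(1/0.672) = (59/5.66)^1.488.
59/5.66 = 10.424; 10.424^1.488 ≈ 32.73 hPa.
P_c = 1008 − 32.73 = 975.27 ≈ 975 hPa.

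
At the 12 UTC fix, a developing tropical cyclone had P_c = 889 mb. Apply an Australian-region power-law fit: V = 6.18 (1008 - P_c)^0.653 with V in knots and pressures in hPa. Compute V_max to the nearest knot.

ΔP = 1008 − 889 = 119 mb.
119^0.653 ≈ 22.664.
V ≈ 6.18 × 22.664 ≈ 140.1 kt.

140 kt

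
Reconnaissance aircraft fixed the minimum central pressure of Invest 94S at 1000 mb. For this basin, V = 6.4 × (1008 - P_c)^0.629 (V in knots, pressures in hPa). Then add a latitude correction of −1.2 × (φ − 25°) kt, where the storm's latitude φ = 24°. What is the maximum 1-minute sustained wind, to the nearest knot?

25 kt

ΔP = 1008 − 1000 = 8 mb.
8^0.629 ≈ 3.699.
V ≈ 6.4 × 3.699 ≈ 23.7 kt.
Latitude correction: −1.2 × (24 − 25) = 1.2 kt.
Corrected V ≈ 24.9 kt → 25 kt.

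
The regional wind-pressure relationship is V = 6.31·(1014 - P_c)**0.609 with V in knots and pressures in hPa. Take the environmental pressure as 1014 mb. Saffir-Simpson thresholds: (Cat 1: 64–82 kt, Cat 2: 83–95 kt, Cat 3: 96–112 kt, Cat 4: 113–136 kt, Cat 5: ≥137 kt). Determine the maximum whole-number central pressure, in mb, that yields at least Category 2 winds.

Category 2 begins at V = 83 kt.
Required ΔP = (83/6.31)^(1/0.609) = 13.154^1.642 ≈ 68.79 mb.
P_c ≤ 1014 − 68.79 = 945.21, so the highest integer P_c is 945 mb.

945 mb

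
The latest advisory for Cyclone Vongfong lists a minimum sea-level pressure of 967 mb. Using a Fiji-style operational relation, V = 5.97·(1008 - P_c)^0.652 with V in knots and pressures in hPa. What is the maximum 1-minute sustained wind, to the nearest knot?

ΔP = 1008 − 967 = 41 mb.
41^0.652 ≈ 11.260.
V ≈ 5.97 × 11.260 ≈ 67.2 kt.

67 kt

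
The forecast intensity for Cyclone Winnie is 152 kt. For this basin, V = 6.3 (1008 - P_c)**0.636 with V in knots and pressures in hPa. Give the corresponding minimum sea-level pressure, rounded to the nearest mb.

ΔP = (V / 6.3)^(1/0.636) = (152/6.3)^1.572.
152/6.3 = 24.127; 24.127^1.572 ≈ 149.19 mb.
P_c = 1008 − 149.19 = 858.81 ≈ 859 mb.

859 mb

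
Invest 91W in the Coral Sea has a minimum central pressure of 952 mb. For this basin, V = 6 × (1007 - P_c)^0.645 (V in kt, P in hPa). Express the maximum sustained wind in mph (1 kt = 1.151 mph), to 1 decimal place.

ΔP = 1007 − 952 = 55 mb.
V ≈ 6 × 55^0.645 = 6 × 13.260 ≈ 79.558 kt.
79.558 × 1.151 ≈ 91.57 mph → 91.6 mph.

91.6 mph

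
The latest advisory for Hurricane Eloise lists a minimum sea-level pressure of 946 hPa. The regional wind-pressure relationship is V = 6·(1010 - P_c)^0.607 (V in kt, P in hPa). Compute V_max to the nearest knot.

75 kt

ΔP = 1010 − 946 = 64 hPa.
64^0.607 ≈ 12.484.
V ≈ 6 × 12.484 ≈ 74.9 kt.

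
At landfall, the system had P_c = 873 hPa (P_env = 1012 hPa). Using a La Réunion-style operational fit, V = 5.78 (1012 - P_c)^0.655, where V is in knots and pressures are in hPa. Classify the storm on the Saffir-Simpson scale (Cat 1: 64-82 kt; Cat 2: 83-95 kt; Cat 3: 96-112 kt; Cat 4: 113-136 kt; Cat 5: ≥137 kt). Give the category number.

ΔP = 1012 − 873 = 139 hPa.
V ≈ 5.78 × 139^0.655 = 5.78 × 25.33 ≈ 146 kt.
146 kt falls in the Category 5 band.

5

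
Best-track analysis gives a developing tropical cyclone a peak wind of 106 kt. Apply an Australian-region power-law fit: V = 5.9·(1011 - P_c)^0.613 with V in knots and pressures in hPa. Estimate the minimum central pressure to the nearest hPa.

ΔP = (V / 5.9)^(1/0.613) = (106/5.9)^1.631.
106/5.9 = 17.966; 17.966^1.631 ≈ 111.28 hPa.
P_c = 1011 − 111.28 = 899.72 ≈ 900 hPa.

900 hPa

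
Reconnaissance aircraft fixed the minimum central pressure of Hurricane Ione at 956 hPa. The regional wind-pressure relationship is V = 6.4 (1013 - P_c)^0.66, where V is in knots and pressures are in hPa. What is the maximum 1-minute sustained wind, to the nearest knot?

ΔP = 1013 − 956 = 57 hPa.
57^0.66 ≈ 14.417.
V ≈ 6.4 × 14.417 ≈ 92.3 kt.

92 kt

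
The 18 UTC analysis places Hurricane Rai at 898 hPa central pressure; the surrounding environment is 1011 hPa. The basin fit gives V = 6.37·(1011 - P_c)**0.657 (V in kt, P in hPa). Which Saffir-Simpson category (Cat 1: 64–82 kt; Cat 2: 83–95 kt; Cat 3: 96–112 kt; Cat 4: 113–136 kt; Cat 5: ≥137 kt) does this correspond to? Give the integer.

5

ΔP = 1011 − 898 = 113 hPa.
V ≈ 6.37 × 113^0.657 = 6.37 × 22.33 ≈ 142 kt.
142 kt falls in the Category 5 band.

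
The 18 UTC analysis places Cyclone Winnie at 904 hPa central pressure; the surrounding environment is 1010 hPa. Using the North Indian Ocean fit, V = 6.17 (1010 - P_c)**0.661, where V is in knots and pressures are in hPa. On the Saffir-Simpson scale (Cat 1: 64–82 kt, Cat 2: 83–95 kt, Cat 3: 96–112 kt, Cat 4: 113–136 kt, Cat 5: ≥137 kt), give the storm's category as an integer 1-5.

4

ΔP = 1010 − 904 = 106 hPa.
V ≈ 6.17 × 106^0.661 = 6.17 × 21.81 ≈ 135 kt.
135 kt falls in the Category 4 band.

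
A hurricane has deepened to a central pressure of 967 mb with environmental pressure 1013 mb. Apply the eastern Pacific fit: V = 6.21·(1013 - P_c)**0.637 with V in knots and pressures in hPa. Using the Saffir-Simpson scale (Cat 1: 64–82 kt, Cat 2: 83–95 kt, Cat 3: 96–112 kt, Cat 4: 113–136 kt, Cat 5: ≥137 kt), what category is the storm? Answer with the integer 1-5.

ΔP = 1013 − 967 = 46 mb.
V ≈ 6.21 × 46^0.637 = 6.21 × 11.46 ≈ 71 kt.
71 kt falls in the Category 1 band.

1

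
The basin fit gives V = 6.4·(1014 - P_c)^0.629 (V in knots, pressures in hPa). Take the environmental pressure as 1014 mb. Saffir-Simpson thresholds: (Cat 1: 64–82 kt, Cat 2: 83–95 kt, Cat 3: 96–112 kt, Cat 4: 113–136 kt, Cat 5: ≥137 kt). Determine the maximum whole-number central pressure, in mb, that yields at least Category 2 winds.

Category 2 begins at V = 83 kt.
Required ΔP = (83/6.4)^(1/0.629) = 12.969^1.590 ≈ 58.79 mb.
P_c ≤ 1014 − 58.79 = 955.21, so the highest integer P_c is 955 mb.

955 mb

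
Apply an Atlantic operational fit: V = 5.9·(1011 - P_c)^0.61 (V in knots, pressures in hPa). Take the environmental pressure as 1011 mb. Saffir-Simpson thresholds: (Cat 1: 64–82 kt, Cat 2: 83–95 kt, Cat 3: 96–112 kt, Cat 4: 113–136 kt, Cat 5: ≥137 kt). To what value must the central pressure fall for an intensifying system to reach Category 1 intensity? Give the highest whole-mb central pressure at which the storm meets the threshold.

961 mb

Category 1 begins at V = 64 kt.
Required ΔP = (64/5.9)^(1/0.61) = 10.847^1.639 ≈ 49.80 mb.
P_c ≤ 1011 − 49.80 = 961.20, so the highest integer P_c is 961 mb.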